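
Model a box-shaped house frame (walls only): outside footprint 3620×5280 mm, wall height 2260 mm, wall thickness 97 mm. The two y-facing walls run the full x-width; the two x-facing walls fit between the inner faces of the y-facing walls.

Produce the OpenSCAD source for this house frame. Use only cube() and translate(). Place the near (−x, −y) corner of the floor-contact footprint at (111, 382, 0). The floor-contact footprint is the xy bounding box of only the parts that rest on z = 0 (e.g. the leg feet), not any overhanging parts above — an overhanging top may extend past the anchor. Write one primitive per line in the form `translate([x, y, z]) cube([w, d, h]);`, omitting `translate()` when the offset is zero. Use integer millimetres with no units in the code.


translate([111, 382, 0]) cube([3620, 97, 2260]);
translate([111, 5565, 0]) cube([3620, 97, 2260]);
translate([111, 479, 0]) cube([97, 5086, 2260]);
translate([3634, 479, 0]) cube([97, 5086, 2260]);


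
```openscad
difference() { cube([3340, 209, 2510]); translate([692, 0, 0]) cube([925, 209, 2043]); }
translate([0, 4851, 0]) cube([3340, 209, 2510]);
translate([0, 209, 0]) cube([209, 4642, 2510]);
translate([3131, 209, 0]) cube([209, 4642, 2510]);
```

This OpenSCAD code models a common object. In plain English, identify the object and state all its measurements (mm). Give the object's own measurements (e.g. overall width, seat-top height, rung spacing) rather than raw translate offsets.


A single room: four walls, each 2510 mm tall and 209 mm thick, enclosing an outside footprint 3340×5060 mm (x × y), no floor or roof. The front and back walls (−y and +y sides) run the full x-width; the side walls fit between their inner faces. A door opening 925 mm wide and 2043 mm tall is cut through the front wall from the floor up, its −x edge 692 mm from the wall's −x end.


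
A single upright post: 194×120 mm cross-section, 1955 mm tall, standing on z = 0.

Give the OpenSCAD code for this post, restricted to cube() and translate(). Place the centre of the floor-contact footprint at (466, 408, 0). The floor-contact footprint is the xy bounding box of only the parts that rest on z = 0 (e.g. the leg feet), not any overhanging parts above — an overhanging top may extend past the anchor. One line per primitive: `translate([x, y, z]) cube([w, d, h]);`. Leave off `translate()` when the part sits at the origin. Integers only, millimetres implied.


translate([369, 348, 0]) cube([194, 120, 1955]);


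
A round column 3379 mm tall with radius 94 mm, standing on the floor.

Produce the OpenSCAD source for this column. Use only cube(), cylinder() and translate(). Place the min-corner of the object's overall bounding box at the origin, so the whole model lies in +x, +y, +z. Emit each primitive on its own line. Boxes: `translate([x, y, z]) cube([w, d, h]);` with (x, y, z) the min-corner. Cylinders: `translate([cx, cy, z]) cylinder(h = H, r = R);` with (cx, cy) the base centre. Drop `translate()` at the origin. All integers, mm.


translate([94, 94, 0]) cylinder(h = 3379, r = 94);


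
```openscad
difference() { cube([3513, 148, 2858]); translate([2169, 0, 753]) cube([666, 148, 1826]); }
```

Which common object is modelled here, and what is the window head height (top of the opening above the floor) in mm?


A wall with a window opening. The window head height is 2579 mm.

A wall with a rectangular opening subtracted — a window. Sill at z = 753, opening 1826 mm tall, so the head is at 753 + 1826 = 2579 mm.


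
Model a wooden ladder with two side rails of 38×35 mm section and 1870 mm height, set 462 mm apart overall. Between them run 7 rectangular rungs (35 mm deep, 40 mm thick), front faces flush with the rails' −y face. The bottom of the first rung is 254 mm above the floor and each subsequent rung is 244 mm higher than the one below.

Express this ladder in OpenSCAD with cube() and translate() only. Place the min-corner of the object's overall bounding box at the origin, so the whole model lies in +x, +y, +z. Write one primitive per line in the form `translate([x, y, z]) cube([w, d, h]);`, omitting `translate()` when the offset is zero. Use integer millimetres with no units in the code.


cube([38, 35, 1870]);
translate([424, 0, 0]) cube([38, 35, 1870]);
translate([38, 0, 254]) cube([386, 35, 40]);
translate([38, 0, 498]) cube([386, 35, 40]);
translate([38, 0, 742]) cube([386, 35, 40]);
translate([38, 0, 986]) cube([386, 35, 40]);
translate([38, 0, 1230]) cube([386, 35, 40]);
translate([38, 0, 1474]) cube([386, 35, 40]);
translate([38, 0, 1718]) cube([386, 35, 40]);


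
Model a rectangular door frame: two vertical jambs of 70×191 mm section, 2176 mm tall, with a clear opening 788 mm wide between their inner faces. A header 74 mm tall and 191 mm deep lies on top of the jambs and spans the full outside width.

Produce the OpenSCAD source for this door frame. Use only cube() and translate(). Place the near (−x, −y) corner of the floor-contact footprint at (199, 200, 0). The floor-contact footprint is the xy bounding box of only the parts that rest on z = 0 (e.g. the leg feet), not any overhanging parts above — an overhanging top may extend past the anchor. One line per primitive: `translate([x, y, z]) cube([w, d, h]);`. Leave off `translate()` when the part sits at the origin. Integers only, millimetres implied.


translate([199, 200, 0]) cube([70, 191, 2176]);
translate([1057, 200, 0]) cube([70, 191, 2176]);
translate([199, 200, 2176]) cube([928, 191, 74]);


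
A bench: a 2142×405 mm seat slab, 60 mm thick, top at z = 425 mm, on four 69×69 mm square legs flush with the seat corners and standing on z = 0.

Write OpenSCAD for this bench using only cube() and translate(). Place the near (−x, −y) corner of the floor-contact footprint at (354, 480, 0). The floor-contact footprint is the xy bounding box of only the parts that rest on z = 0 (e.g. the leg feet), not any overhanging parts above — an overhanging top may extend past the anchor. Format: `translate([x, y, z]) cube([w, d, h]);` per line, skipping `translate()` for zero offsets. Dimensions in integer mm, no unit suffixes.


translate([354, 480, 365]) cube([2142, 405, 60]);
translate([354, 480, 0]) cube([69, 69, 365]);
translate([354, 816, 0]) cube([69, 69, 365]);
translate([2427, 480, 0]) cube([69, 69, 365]);
translate([2427, 816, 0]) cube([69, 69, 365]);


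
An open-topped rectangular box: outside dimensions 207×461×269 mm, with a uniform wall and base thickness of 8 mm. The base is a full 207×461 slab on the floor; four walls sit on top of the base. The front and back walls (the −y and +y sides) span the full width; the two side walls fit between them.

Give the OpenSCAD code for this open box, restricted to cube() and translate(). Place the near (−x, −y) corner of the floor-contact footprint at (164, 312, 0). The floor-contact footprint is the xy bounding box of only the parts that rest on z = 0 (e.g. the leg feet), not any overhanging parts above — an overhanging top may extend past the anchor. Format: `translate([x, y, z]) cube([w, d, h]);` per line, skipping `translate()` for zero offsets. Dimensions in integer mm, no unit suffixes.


translate([164, 312, 0]) cube([207, 461, 8]);
translate([164, 312, 8]) cube([207, 8, 261]);
translate([164, 765, 8]) cube([207, 8, 261]);
translate([164, 320, 8]) cube([8, 445, 261]);
translate([363, 320, 8]) cube([8, 445, 261]);


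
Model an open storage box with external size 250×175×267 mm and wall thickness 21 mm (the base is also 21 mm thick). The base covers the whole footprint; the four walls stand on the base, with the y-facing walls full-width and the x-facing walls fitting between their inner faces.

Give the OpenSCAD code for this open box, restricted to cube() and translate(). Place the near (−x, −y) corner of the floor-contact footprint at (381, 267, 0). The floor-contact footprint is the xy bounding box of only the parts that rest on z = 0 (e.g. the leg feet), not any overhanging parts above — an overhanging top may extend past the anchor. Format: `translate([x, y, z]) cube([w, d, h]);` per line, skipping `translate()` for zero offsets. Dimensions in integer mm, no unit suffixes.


translate([381, 267, 0]) cube([250, 175, 21]);
translate([381, 267, 21]) cube([250, 21, 246]);
translate([381, 421, 21]) cube([250, 21, 246]);
translate([381, 288, 21]) cube([21, 133, 246]);
translate([610, 288, 21]) cube([21, 133, 246]);


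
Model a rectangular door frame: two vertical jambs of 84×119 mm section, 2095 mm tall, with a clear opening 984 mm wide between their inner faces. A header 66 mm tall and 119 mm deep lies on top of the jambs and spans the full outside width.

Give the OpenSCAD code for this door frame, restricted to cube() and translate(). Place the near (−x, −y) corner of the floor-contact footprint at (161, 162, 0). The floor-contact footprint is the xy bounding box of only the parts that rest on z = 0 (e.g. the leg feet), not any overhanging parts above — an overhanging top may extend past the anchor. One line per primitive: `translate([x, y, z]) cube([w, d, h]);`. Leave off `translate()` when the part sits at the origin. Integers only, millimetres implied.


translate([161, 162, 0]) cube([84, 119, 2095]);
translate([1229, 162, 0]) cube([84, 119, 2095]);
translate([161, 162, 2095]) cube([1152, 119, 66]);


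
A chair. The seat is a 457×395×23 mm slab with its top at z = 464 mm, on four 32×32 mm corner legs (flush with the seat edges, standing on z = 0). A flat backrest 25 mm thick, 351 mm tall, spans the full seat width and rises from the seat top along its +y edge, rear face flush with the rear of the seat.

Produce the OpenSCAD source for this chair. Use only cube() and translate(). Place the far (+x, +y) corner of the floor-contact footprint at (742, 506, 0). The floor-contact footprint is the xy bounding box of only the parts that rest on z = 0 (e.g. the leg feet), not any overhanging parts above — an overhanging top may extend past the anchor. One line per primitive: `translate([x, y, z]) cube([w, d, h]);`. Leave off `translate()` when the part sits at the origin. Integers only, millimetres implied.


// leg_h = 464 - 23 = 441
translate([285, 111, 441]) cube([457, 395, 23]);
translate([285, 111, 0]) cube([32, 32, 441]);
translate([710, 111, 0]) cube([32, 32, 441]);
translate([285, 474, 0]) cube([32, 32, 441]);
translate([710, 474, 0]) cube([32, 32, 441]);
translate([285, 481, 464]) cube([457, 25, 351]);


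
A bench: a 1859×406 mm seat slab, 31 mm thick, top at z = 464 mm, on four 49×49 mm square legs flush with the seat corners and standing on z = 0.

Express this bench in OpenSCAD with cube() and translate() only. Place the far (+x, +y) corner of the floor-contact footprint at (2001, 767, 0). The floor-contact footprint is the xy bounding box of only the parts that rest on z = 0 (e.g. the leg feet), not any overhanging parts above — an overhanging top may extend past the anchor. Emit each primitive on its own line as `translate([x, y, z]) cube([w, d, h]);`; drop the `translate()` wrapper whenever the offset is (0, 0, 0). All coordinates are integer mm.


translate([142, 361, 433]) cube([1859, 406, 31]);
translate([142, 361, 0]) cube([49, 49, 433]);
translate([142, 718, 0]) cube([49, 49, 433]);
translate([1952, 361, 0]) cube([49, 49, 433]);
translate([1952, 718, 0]) cube([49, 49, 433]);


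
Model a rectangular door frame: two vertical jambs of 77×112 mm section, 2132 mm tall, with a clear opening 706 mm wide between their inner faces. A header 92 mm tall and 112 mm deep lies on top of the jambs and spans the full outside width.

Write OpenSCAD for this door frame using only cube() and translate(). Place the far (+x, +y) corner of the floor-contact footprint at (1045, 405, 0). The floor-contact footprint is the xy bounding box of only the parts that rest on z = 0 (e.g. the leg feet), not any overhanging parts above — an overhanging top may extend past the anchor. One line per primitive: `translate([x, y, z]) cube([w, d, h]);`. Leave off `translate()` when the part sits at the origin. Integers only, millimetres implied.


translate([185, 293, 0]) cube([77, 112, 2132]);
translate([968, 293, 0]) cube([77, 112, 2132]);
translate([185, 293, 2132]) cube([860, 112, 92]);


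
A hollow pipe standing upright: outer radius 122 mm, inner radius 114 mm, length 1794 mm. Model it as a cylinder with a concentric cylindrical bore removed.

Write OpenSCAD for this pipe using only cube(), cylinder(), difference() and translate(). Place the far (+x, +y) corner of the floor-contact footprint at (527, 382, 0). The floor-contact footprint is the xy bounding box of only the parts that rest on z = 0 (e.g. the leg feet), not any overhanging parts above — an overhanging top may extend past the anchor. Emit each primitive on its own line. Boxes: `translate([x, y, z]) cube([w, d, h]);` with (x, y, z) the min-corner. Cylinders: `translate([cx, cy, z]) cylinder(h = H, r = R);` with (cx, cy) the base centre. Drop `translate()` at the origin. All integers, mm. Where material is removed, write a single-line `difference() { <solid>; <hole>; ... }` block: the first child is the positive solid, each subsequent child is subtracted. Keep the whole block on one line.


difference() { translate([405, 260, 0]) cylinder(h = 1794, r = 122); translate([405, 260, 0]) cylinder(h = 1794, r = 114); }


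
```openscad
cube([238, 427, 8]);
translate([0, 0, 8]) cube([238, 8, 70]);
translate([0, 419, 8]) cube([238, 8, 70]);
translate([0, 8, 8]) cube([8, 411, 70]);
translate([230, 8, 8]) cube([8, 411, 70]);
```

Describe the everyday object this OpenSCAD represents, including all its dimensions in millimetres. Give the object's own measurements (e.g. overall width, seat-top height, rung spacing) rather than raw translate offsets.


An open-topped rectangular box: outside dimensions 238×427×78 mm, with a uniform wall and base thickness of 8 mm. The base is a full 238×427 slab on the floor; four walls sit on top of the base. The front and back walls (the −y and +y sides) span the full width; the two side walls fit between them.


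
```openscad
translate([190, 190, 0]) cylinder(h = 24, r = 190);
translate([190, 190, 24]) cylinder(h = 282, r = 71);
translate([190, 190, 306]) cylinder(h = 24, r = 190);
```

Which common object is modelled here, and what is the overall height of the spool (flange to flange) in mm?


A spool. The overall height is 330 mm.

Three coaxial cylinders, large–small–large — a spool. Two 24 mm flanges and a 282 mm core give 24 + 282 + 24 = 330 mm.


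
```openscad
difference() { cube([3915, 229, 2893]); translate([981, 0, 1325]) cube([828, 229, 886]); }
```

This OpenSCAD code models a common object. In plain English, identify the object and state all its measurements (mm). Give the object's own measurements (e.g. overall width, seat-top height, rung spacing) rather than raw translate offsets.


A wall 3915 mm long (x), 229 mm thick (y), 2893 mm tall, with a rectangular window opening cut through it. The opening is 828 mm wide and 886 mm tall; its sill is at z = 1325 mm and its near (−x) edge is 981 mm from the wall's −x end. The opening passes through the full wall thickness.


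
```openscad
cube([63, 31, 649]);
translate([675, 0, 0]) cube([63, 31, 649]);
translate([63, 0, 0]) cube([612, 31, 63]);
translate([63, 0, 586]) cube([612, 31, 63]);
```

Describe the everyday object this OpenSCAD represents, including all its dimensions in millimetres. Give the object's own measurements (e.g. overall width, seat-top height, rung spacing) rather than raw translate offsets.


A rectangular picture frame lying in the x–z plane (depth along y). The opening is 612 mm wide (x) by 523 mm tall (z), surrounded by a border 63 mm wide on all four sides. The frame is 31 mm deep and is made of two full-height vertical stiles with two horizontal rails fitted between them.


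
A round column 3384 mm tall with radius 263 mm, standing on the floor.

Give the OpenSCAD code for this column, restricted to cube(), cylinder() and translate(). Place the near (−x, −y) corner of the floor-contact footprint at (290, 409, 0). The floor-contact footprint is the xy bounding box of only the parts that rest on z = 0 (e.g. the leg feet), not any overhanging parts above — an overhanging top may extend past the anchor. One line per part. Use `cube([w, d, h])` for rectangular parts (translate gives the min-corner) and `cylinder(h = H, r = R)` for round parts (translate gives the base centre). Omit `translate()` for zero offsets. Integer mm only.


translate([553, 672, 0]) cylinder(h = 3384, r = 263);


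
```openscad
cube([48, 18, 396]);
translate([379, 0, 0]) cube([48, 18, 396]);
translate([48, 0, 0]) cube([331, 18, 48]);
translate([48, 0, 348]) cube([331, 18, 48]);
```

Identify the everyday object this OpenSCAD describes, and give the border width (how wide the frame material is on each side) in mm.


A picture frame. The border width is 48 mm.

Four thin pieces enclosing a rectangular opening — a picture frame. The two full-height stiles are 396 mm tall; the top rail sits at z = 348 and is 48 mm tall, so the border above the opening is 396 − 348 = 48 mm, matching the stile x-width.


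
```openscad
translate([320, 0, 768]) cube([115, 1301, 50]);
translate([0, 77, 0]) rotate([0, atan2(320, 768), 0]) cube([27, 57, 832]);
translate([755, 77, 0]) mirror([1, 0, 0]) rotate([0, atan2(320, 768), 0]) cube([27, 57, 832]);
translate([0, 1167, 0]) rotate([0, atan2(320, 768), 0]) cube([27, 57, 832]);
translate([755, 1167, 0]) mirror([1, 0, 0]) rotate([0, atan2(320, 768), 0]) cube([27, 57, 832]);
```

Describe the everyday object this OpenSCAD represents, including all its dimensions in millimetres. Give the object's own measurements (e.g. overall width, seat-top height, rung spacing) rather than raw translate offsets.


A sawhorse. A 115×1301×50 mm beam (x, y, z) sits on two A-frame leg pairs. Each pair is two raked legs of 27×57 mm section (57 mm along y) splaying symmetrically in x. Each leg rises 768 mm vertically over 320 mm of horizontal reach and is 832 mm long along its own axis. Every leg's outer bottom edge rests on the floor and its outer top edge meets a bottom edge of the beam — the left legs (tilting toward +x) meet the beam's −x bottom edge, the right legs (their mirror images, tilting toward −x) meet its +x bottom edge — so the leg tops tuck under the beam, the beam's underside is 768 mm above the floor, and the feet are 755 mm apart outside-to-outside with the beam centred between them. The two leg pairs are set in 77 mm from either end of the beam.


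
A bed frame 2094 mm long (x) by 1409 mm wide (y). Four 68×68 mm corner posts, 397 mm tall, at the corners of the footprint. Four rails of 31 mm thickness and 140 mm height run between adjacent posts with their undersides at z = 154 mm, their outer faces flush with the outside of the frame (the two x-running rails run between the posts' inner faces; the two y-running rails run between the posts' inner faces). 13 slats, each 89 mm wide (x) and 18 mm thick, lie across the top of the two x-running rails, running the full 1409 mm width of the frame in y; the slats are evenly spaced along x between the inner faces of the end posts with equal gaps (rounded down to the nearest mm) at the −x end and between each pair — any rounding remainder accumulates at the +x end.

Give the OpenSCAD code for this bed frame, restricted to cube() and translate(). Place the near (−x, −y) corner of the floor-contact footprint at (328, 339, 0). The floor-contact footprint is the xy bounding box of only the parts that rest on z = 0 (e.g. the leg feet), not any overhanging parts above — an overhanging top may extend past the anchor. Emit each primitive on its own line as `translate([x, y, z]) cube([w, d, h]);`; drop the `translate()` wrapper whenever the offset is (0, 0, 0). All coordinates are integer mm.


translate([328, 339, 0]) cube([68, 68, 397]);
translate([328, 1680, 0]) cube([68, 68, 397]);
translate([2354, 339, 0]) cube([68, 68, 397]);
translate([2354, 1680, 0]) cube([68, 68, 397]);
translate([396, 339, 154]) cube([1958, 31, 140]);
translate([396, 1717, 154]) cube([1958, 31, 140]);
translate([328, 407, 154]) cube([31, 1273, 140]);
translate([2391, 407, 154]) cube([31, 1273, 140]);
translate([453, 339, 294]) cube([89, 1409, 18]);
translate([599, 339, 294]) cube([89, 1409, 18]);
translate([745, 339, 294]) cube([89, 1409, 18]);
translate([891, 339, 294]) cube([89, 1409, 18]);
translate([1037, 339, 294]) cube([89, 1409, 18]);
translate([1183, 339, 294]) cube([89, 1409, 18]);
translate([1329, 339, 294]) cube([89, 1409, 18]);
translate([1475, 339, 294]) cube([89, 1409, 18]);
translate([1621, 339, 294]) cube([89, 1409, 18]);
translate([1767, 339, 294]) cube([89, 1409, 18]);
translate([1913, 339, 294]) cube([89, 1409, 18]);
translate([2059, 339, 294]) cube([89, 1409, 18]);
translate([2205, 339, 294]) cube([89, 1409, 18]);


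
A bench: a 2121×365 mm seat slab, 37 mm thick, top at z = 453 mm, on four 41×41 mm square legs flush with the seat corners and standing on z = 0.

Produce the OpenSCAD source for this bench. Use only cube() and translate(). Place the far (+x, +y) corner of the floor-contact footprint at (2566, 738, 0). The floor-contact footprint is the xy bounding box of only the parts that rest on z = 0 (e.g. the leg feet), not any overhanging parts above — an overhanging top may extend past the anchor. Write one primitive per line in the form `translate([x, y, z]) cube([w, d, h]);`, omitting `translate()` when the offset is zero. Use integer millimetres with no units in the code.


// leg_h = 453 − 37 = 416
translate([445, 373, 416]) cube([2121, 365, 37]);
translate([445, 373, 0]) cube([41, 41, 416]);
translate([445, 697, 0]) cube([41, 41, 416]);
translate([2525, 373, 0]) cube([41, 41, 416]);
translate([2525, 697, 0]) cube([41, 41, 416]);


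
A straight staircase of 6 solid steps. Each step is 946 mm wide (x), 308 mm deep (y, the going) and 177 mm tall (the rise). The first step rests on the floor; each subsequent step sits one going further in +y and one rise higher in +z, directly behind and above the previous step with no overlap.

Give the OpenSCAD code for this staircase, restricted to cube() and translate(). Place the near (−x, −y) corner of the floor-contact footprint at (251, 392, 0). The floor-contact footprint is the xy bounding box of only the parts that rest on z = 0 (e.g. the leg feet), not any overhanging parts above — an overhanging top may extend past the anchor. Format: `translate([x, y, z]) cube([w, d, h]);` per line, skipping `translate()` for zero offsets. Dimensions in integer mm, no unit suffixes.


translate([251, 392, 0]) cube([946, 308, 177]);
translate([251, 700, 177]) cube([946, 308, 177]);
translate([251, 1008, 354]) cube([946, 308, 177]);
translate([251, 1316, 531]) cube([946, 308, 177]);
translate([251, 1624, 708]) cube([946, 308, 177]);
translate([251, 1932, 885]) cube([946, 308, 177]);


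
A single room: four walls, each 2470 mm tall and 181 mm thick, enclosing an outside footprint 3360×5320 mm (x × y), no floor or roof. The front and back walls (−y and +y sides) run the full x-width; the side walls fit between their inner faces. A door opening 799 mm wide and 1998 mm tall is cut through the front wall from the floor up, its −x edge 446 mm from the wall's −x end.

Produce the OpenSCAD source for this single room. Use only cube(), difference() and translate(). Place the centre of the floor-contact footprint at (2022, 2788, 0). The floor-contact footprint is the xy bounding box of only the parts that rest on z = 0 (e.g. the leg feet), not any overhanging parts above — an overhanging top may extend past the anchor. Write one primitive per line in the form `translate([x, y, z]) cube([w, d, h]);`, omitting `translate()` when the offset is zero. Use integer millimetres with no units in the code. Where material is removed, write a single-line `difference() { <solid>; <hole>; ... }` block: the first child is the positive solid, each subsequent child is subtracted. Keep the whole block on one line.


difference() { translate([342, 128, 0]) cube([3360, 181, 2470]); translate([788, 128, 0]) cube([799, 181, 1998]); }
translate([342, 5267, 0]) cube([3360, 181, 2470]);
translate([342, 309, 0]) cube([181, 4958, 2470]);
translate([3521, 309, 0]) cube([181, 4958, 2470]);


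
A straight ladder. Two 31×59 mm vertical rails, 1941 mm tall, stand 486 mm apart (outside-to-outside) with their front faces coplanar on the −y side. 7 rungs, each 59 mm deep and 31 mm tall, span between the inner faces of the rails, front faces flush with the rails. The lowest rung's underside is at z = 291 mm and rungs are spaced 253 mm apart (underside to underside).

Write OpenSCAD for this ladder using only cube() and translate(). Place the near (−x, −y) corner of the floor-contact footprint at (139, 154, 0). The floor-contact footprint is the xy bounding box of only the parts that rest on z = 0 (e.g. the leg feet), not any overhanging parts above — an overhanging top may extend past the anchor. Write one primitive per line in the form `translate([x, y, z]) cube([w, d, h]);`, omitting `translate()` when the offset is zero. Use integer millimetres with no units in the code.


translate([139, 154, 0]) cube([31, 59, 1941]);
translate([594, 154, 0]) cube([31, 59, 1941]);
translate([170, 154, 291]) cube([424, 59, 31]);
translate([170, 154, 544]) cube([424, 59, 31]);
translate([170, 154, 797]) cube([424, 59, 31]);
translate([170, 154, 1050]) cube([424, 59, 31]);
translate([170, 154, 1303]) cube([424, 59, 31]);
translate([170, 154, 1556]) cube([424, 59, 31]);
translate([170, 154, 1809]) cube([424, 59, 31]);


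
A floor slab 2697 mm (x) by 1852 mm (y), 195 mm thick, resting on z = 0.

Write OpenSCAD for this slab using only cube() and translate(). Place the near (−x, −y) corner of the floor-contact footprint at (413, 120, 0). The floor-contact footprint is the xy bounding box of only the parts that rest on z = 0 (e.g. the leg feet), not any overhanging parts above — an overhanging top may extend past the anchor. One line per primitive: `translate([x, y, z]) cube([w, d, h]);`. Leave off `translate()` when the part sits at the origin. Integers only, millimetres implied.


translate([413, 120, 0]) cube([2697, 1852, 195]);


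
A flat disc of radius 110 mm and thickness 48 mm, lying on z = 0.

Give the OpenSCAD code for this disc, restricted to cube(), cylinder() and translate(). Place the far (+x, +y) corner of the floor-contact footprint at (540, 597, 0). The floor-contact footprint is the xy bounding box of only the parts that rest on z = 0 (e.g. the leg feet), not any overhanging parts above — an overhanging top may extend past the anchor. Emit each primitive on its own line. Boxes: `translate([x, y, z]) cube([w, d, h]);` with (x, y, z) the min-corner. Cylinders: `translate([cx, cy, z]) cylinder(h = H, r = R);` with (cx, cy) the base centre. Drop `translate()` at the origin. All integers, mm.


translate([430, 487, 0]) cylinder(h = 48, r = 110);


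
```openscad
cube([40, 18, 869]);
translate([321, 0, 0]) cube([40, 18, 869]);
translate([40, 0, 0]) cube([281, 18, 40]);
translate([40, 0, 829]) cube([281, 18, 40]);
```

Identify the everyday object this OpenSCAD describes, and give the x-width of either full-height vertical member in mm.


A picture frame. The border width is 40 mm.

Four thin pieces enclosing a rectangular opening — a picture frame. The two full-height stiles are 869 mm tall; the top rail sits at z = 829 and is 40 mm tall, so the border above the opening is 869 − 829 = 40 mm, matching the stile x-width.


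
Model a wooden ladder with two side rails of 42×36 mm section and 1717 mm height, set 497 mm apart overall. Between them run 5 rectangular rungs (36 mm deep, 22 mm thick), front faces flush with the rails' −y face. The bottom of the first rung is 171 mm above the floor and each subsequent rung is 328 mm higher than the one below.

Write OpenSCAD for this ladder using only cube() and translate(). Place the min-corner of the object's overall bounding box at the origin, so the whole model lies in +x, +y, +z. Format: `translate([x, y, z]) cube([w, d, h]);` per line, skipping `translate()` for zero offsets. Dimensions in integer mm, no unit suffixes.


cube([42, 36, 1717]);
translate([455, 0, 0]) cube([42, 36, 1717]);
translate([42, 0, 171]) cube([413, 36, 22]);
translate([42, 0, 499]) cube([413, 36, 22]);
translate([42, 0, 827]) cube([413, 36, 22]);
translate([42, 0, 1155]) cube([413, 36, 22]);
translate([42, 0, 1483]) cube([413, 36, 22]);


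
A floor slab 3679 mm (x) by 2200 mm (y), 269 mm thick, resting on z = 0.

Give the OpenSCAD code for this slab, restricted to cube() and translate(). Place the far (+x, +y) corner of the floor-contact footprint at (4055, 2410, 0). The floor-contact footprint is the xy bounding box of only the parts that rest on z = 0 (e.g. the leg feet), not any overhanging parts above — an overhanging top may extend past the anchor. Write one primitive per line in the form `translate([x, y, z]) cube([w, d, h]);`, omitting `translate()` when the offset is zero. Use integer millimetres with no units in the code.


translate([376, 210, 0]) cube([3679, 2200, 269]);


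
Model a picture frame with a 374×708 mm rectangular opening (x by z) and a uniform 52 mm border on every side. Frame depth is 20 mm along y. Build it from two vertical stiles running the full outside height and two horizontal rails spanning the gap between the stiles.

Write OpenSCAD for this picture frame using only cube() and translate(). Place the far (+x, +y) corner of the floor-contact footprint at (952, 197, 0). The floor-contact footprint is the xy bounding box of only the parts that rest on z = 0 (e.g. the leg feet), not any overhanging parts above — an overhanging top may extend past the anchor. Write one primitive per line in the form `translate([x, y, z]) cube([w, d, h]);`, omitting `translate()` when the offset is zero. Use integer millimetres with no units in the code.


translate([474, 177, 0]) cube([52, 20, 812]);
translate([900, 177, 0]) cube([52, 20, 812]);
translate([526, 177, 0]) cube([374, 20, 52]);
translate([526, 177, 760]) cube([374, 20, 52]);


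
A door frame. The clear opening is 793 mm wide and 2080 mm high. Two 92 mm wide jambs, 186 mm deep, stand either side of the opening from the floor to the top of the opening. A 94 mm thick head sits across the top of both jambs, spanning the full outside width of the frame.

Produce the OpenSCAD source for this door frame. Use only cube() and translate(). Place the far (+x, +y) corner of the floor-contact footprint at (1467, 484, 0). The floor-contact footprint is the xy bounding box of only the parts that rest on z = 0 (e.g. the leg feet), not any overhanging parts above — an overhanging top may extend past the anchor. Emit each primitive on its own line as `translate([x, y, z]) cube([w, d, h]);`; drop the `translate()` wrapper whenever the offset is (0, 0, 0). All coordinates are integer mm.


translate([490, 298, 0]) cube([92, 186, 2080]);
translate([1375, 298, 0]) cube([92, 186, 2080]);
translate([490, 298, 2080]) cube([977, 186, 94]);


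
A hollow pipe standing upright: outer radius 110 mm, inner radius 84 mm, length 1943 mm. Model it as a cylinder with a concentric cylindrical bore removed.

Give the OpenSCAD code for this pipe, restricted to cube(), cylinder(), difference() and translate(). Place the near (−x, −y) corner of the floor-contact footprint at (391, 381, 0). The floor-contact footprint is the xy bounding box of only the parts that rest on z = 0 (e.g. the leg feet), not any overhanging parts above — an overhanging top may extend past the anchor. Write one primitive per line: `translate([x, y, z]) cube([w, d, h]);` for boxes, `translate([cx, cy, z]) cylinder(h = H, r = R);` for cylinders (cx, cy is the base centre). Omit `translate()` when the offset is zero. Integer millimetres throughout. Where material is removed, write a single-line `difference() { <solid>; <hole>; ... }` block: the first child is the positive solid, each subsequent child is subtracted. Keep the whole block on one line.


difference() { translate([501, 491, 0]) cylinder(h = 1943, r = 110); translate([501, 491, 0]) cylinder(h = 1943, r = 84); }


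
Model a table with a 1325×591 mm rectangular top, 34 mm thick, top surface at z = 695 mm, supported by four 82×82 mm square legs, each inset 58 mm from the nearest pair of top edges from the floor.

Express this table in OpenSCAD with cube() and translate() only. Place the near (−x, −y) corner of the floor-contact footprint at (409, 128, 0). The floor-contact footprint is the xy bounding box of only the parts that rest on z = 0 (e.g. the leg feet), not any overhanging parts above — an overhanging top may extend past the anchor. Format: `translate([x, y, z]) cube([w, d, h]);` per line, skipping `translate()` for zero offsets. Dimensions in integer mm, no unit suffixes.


// leg_h = 695 - 34 = 661
translate([351, 70, 661]) cube([1325, 591, 34]);
translate([409, 128, 0]) cube([82, 82, 661]);
translate([1536, 128, 0]) cube([82, 82, 661]);
translate([409, 521, 0]) cube([82, 82, 661]);
translate([1536, 521, 0]) cube([82, 82, 661]);


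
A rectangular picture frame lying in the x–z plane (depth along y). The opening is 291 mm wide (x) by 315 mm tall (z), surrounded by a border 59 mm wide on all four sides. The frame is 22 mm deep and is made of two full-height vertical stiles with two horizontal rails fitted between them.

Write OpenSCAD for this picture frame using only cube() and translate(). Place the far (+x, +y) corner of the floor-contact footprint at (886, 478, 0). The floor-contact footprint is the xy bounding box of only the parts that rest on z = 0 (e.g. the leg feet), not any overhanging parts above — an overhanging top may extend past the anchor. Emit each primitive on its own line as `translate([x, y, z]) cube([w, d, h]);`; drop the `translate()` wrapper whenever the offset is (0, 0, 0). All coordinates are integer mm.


translate([477, 456, 0]) cube([59, 22, 433]);
translate([827, 456, 0]) cube([59, 22, 433]);
translate([536, 456, 0]) cube([291, 22, 59]);
translate([536, 456, 374]) cube([291, 22, 59]);


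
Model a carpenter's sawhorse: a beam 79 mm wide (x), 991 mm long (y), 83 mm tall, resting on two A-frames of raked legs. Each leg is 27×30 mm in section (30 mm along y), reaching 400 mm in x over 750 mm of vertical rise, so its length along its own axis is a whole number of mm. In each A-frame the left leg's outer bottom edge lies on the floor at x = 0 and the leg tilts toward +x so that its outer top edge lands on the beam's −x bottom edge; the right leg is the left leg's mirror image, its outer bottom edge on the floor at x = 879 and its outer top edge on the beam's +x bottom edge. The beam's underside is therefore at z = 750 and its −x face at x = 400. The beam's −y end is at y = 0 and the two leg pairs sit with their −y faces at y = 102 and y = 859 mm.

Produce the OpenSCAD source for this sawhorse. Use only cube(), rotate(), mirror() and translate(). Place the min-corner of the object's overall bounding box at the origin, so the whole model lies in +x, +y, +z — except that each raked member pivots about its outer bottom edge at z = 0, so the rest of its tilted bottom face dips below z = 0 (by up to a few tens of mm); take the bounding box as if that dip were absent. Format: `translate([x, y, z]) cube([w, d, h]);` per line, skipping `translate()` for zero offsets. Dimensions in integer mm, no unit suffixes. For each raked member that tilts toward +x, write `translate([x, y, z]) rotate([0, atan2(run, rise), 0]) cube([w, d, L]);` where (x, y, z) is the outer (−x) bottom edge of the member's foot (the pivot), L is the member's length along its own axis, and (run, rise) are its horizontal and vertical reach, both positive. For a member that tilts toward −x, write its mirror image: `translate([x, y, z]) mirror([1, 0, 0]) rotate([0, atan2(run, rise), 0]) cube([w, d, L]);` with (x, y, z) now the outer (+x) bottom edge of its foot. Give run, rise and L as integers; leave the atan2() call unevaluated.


// leg length = √(400² + 750²) = 850
// right-leg outer foot x = 2·400 + 79 = 879
// beam min-corner = (400, 0, 750)
translate([400, 0, 750]) cube([79, 991, 83]);
translate([0, 102, 0]) rotate([0, atan2(400, 750), 0]) cube([27, 30, 850]);
translate([879, 102, 0]) mirror([1, 0, 0]) rotate([0, atan2(400, 750), 0]) cube([27, 30, 850]);
translate([0, 859, 0]) rotate([0, atan2(400, 750), 0]) cube([27, 30, 850]);
translate([879, 859, 0]) mirror([1, 0, 0]) rotate([0, atan2(400, 750), 0]) cube([27, 30, 850]);


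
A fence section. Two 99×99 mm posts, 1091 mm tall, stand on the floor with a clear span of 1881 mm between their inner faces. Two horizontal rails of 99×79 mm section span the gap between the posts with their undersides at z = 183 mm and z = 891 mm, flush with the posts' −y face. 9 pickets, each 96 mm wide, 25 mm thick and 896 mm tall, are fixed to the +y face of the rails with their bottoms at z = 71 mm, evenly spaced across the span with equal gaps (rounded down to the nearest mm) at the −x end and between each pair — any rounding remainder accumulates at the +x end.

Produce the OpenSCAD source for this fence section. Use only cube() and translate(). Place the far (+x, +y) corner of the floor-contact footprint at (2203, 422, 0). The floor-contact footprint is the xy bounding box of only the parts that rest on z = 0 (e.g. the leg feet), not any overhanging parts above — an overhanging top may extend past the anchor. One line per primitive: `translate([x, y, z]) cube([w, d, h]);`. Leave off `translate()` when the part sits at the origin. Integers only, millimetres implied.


translate([124, 323, 0]) cube([99, 99, 1091]);
translate([2104, 323, 0]) cube([99, 99, 1091]);
translate([223, 323, 183]) cube([1881, 99, 79]);
translate([223, 323, 891]) cube([1881, 99, 79]);
translate([324, 422, 71]) cube([96, 25, 896]);
translate([521, 422, 71]) cube([96, 25, 896]);
translate([718, 422, 71]) cube([96, 25, 896]);
translate([915, 422, 71]) cube([96, 25, 896]);
translate([1112, 422, 71]) cube([96, 25, 896]);
translate([1309, 422, 71]) cube([96, 25, 896]);
translate([1506, 422, 71]) cube([96, 25, 896]);
translate([1703, 422, 71]) cube([96, 25, 896]);
translate([1900, 422, 71]) cube([96, 25, 896]);


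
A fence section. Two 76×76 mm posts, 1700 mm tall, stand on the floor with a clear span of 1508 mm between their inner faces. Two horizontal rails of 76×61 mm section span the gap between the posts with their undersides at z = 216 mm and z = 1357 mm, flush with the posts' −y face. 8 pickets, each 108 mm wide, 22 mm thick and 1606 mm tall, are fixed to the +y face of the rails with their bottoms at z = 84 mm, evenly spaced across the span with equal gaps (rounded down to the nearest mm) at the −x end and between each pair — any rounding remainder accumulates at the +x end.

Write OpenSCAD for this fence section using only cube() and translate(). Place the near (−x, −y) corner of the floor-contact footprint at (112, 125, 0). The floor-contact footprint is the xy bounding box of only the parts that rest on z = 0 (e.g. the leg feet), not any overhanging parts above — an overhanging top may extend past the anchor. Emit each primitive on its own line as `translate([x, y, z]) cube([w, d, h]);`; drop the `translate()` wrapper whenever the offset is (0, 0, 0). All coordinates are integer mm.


translate([112, 125, 0]) cube([76, 76, 1700]);
translate([1696, 125, 0]) cube([76, 76, 1700]);
translate([188, 125, 216]) cube([1508, 76, 61]);
translate([188, 125, 1357]) cube([1508, 76, 61]);
translate([259, 201, 84]) cube([108, 22, 1606]);
translate([438, 201, 84]) cube([108, 22, 1606]);
translate([617, 201, 84]) cube([108, 22, 1606]);
translate([796, 201, 84]) cube([108, 22, 1606]);
translate([975, 201, 84]) cube([108, 22, 1606]);
translate([1154, 201, 84]) cube([108, 22, 1606]);
translate([1333, 201, 84]) cube([108, 22, 1606]);
translate([1512, 201, 84]) cube([108, 22, 1606]);


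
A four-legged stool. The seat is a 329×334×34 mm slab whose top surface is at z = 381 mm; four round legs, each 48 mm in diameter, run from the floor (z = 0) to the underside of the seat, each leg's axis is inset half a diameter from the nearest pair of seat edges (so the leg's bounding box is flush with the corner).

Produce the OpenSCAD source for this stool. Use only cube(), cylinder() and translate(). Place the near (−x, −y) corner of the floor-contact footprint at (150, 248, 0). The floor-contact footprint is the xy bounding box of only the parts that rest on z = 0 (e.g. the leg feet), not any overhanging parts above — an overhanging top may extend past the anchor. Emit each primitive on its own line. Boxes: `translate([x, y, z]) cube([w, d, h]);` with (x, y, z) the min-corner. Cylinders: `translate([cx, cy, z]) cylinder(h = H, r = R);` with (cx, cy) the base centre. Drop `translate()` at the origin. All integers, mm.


// leg_h = 381 - 34 = 347
translate([150, 248, 347]) cube([329, 334, 34]);
translate([174, 272, 0]) cylinder(h = 347, r = 24);
translate([455, 272, 0]) cylinder(h = 347, r = 24);
translate([174, 558, 0]) cylinder(h = 347, r = 24);
translate([455, 558, 0]) cylinder(h = 347, r = 24);
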